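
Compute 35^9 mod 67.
9

Use repeated squaring. Binary(9) = 1001. Walk through the bits of the exponent 9 left-to-right: at each bit after the leading one, square the running value, then multiply by 35 if the bit is 1 (always reducing mod 67):
  bit 1 = 1 (leading): start with 35.
  bit 2 = 0: square 35^2 = 1225 ≡ 19 (mod 67).
  bit 3 = 0: square 19^2 = 361 ≡ 26 (mod 67).
  bit 4 = 1: square 26^2 = 676 ≡ 6; bit is 1, so multiply 6·35 = 210 ≡ 9 (mod 67).
Final value: 35^9 ≡ 9 (mod 67).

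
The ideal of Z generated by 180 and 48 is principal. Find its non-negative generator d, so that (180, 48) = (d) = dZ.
In the PID Z, (a, b) is generated by gcd(a, b). Compute gcd(180, 48) with the extended Euclidean algorithm, tracking rows (r, s, t) with s·180 + t·48 = r:
  row A: (180, 1, 0)   [1·180 + 0·48 = 180]
  row B: (48, 0, 1)   [0·180 + 1·48 = 48]
  180 = 3·48 + 36   → row C = row A − 3·row B = (36, 1, −3)   [check: 1·180 − 3·48 = 36]
  48 = 1·36 + 12   → row D = row B − 1·row C = (12, −1, 4)   [check: −1·180 + 4·48 = 12]
  36 = 3·12 + 0   → remainder 0, stop. gcd = 12 (last nonzero row D).
So gcd(180, 48) = 12, with Bézout identity −1·180 + 4·48 = 12. Containment (⊇): the Bézout identity exhibits 12 as an element of (180, 48), giving (12) ⊆ (180, 48). Containment (⊆): since 12 | 180 and 12 | 48 (180 = 12·15, 48 = 12·4), every Z-linear combination of 180 and 48 is divisible by 12, so (180, 48) ⊆ (12). Therefore (180, 48) = (12), d = 12.

Final answer: (180, 48) = (12); d = 12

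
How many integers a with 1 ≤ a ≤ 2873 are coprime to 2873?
2496

The number of a ∈ {1, ..., 2873} with gcd(a, 2873) = 1 is by definition Euler's totient φ(2873). φ is multiplicative, with φ(p^e) = p^e − p^(e−1). Factorise 2873 = 13^2 · 17. Then
  φ(2873) = (13^2 − 13^1) · (17 − 1) = 156 · 16 = 2496.
So there are 2496 such integers.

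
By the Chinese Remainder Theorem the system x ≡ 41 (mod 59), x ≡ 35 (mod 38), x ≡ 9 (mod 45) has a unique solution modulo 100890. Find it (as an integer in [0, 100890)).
x ≡ 72729 (mod 100890); the representative in [0, 100890) is 72729

The moduli 59, 38, 45 are pairwise coprime, so by the CRT there is a unique solution mod 59·38·45 = 100890.
Solve by successive substitution. Start with x ≡ 41 (mod 59).
  Combine with x ≡ 35 (mod 38): write x = 41 + 59·t and require 41 + 59·t ≡ 35 (mod 38), i.e. 59·t ≡ 35 − 41 ≡ 32 (mod 38). Since 59^(−1) ≡ 29 (mod 38) (59 ≡ 21 (mod 38)), t ≡ 29·32 ≡ 16 (mod 38). So x ≡ 41 + 59·16 = 985 (mod 2242).
  Combine with x ≡ 9 (mod 45): write x = 985 + 2242·t and require 985 + 2242·t ≡ 9 (mod 45), i.e. 2242·t ≡ 9 − 985 ≡ 14 (mod 45). Since 2242^(−1) ≡ 28 (mod 45) (2242 ≡ 37 (mod 45)), t ≡ 28·14 ≡ 32 (mod 45). So x ≡ 985 + 2242·32 = 72729 (mod 100890).
Unique solution in [0, 100890): x = 72729.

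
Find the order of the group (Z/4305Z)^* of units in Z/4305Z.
(Z/4305Z)^* consists of the classes a with gcd(a, 4305) = 1, so its order is φ(4305). φ is multiplicative, with φ(p^e) = p^e − p^(e−1). Factorise 4305 = 3 · 5 · 7 · 41. Then
  φ(4305) = (3 − 1) · (5 − 1) · (7 − 1) · (41 − 1) = 2 · 4 · 6 · 40 = 1920.
Thus |(Z/4305Z)^*| = 1920.

Final answer: |(Z/4305Z)^*| = 1920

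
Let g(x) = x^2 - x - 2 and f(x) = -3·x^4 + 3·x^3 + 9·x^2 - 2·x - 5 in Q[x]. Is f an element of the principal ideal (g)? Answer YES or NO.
In Q[x] the ideal (g) consists of all multiples of g, so f ∈ (g) iff g | f, i.e. iff the remainder of f on division by g is 0. Divide f by g (g is monic, so eliminate the leading term of the running remainder at each step):
  leading term -3·x^4: subtract (-3·x^2)·g(x) = -3·x^4 + 3·x^3 + 6·x^2, leaving 3·x^2 - 2·x - 5
  leading term 3·x^2: subtract (3)·g(x) = 3·x^2 - 3·x - 6, leaving x + 1
The remainder r(x) = x + 1 ≠ 0 (and deg r < deg g), so g ∤ f, i.e. f ∉ (g).

Final answer: NO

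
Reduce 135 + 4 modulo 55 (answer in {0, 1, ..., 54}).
29

Reduce the summands first: 135 ≡ 25 (mod 55), so 135 + 4 ≡ 25 + 4 (mod 55). 25 + 4 = 29; 29 = 0·55 + 29, so (135 + 4) mod 55 = 29.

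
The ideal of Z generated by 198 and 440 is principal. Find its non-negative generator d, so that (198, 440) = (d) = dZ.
(198, 440) = (22); d = 22

In the PID Z, (a, b) is generated by gcd(a, b). Compute gcd(440, 198) with the extended Euclidean algorithm, tracking rows (r, s, t) with s·440 + t·198 = r:
  row A: (440, 1, 0)   [1·440 + 0·198 = 440]
  row B: (198, 0, 1)   [0·440 + 1·198 = 198]
  440 = 2·198 + 44   → row C = row A − 2·row B = (44, 1, −2)   [check: 1·440 − 2·198 = 44]
  198 = 4·44 + 22   → row D = row B − 4·row C = (22, −4, 9)   [check: −4·440 + 9·198 = 22]
  44 = 2·22 + 0   → remainder 0, stop. gcd = 22 (last nonzero row D).
So gcd(198, 440) = 22, with Bézout identity −4·440 + 9·198 = 22. Containment (⊇): the Bézout identity exhibits 22 as an element of (198, 440), giving (22) ⊆ (198, 440). Containment (⊆): since 22 | 198 and 22 | 440 (198 = 22·9, 440 = 22·20), every Z-linear combination of 198 and 440 is divisible by 22, so (198, 440) ⊆ (22). Therefore (198, 440) = (22), d = 22.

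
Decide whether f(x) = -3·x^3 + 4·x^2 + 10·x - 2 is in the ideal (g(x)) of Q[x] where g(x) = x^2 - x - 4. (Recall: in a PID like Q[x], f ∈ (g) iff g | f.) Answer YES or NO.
NO

In Q[x] the ideal (g) consists of all multiples of g, so f ∈ (g) iff g | f, i.e. iff the remainder of f on division by g is 0. Divide f by g (g is monic, so eliminate the leading term of the running remainder at each step):
  leading term -3·x^3: subtract (-3·x)·g(x) = -3·x^3 + 3·x^2 + 12·x, leaving x^2 - 2·x - 2
  leading term x^2: subtract (1)·g(x) = x^2 - x - 4, leaving 2 - x
The remainder r(x) = 2 - x ≠ 0 (and deg r < deg g), so g ∤ f, i.e. f ∉ (g).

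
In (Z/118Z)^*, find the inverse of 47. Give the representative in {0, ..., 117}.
47^(−1) ≡ 113 (mod 118)

Apply the extended Euclidean algorithm to (118, 47), tracking rows (r, s, t) with s·118 + t·47 = r. Each division r_prev = q·r_cur + r_new produces the new row as (previous row) − q·(current row):
  row A: (118, 1, 0)   [1·118 + 0·47 = 118]
  row B: (47, 0, 1)   [0·118 + 1·47 = 47]
  118 = 2·47 + 24   → row C = row A − 2·row B = (24, 1, −2)   [check: 1·118 − 2·47 = 24]
  47 = 1·24 + 23   → row D = row B − 1·row C = (23, −1, 3)   [check: −1·118 + 3·47 = 23]
  24 = 1·23 + 1   → row E = row C − 1·row D = (1, 2, −5)   [check: 2·118 − 5·47 = 1]
  23 = 23·1 + 0   → remainder 0, stop. gcd = 1 (last nonzero row E).
The gcd is 1, so 47 is invertible mod 118. The last nonzero row gives 2·118 − 5·47 = 1, so t = −5. So 47^(−1) ≡ −5 ≡ 113 (mod 118). Verify: 47 · 113 = 5311 ≡ 1 (mod 118). ✓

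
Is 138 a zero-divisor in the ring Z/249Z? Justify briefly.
YES

gcd(138, 249) = 3 > 1, so 138 is not a unit in Z/249Z. In Z/nZ every nonzero non-unit is a zero-divisor: explicitly, take b = 249/gcd = 83 ≠ 0 (mod 249); then 138·83 = 11454 = 46·249, i.e. 138·83 ≡ 0 (mod 249). So 138 is a zero-divisor.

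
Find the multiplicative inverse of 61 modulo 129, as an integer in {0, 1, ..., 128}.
Apply the extended Euclidean algorithm to (129, 61), tracking rows (r, s, t) with s·129 + t·61 = r. Each division r_prev = q·r_cur + r_new produces the new row as (previous row) − q·(current row):
  row A: (129, 1, 0)   [1·129 + 0·61 = 129]
  row B: (61, 0, 1)   [0·129 + 1·61 = 61]
  129 = 2·61 + 7   → row C = row A − 2·row B = (7, 1, −2)   [check: 1·129 − 2·61 = 7]
  61 = 8·7 + 5   → row D = row B − 8·row C = (5, −8, 17)   [check: −8·129 + 17·61 = 5]
  7 = 1·5 + 2   → row E = row C − 1·row D = (2, 9, −19)   [check: 9·129 − 19·61 = 2]
  5 = 2·2 + 1   → row F = row D − 2·row E = (1, −26, 55)   [check: −26·129 + 55·61 = 1]
  2 = 2·1 + 0   → remainder 0, stop. gcd = 1 (last nonzero row F).
The gcd is 1, so 61 is invertible mod 129. The last nonzero row gives −26·129 + 55·61 = 1, so t = 55. So 61^(−1) ≡ 55 (mod 129). Verify: 61 · 55 = 3355 ≡ 1 (mod 129). ✓

Final answer: 61^(−1) ≡ 55 (mod 129)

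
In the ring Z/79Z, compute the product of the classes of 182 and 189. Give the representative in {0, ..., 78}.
Reduce the factors first: 182 ≡ 24, 189 ≡ 31 (mod 79), so 182 · 189 ≡ 24 · 31 (mod 79). 24 · 31 = 744. Dividing by 79: 744 = 9·79 + 33. So (182 · 189) mod 79 = 33.

Final answer: 33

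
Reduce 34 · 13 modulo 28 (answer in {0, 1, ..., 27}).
Reduce the factors first: 34 ≡ 6 (mod 28), so 34 · 13 ≡ 6 · 13 (mod 28). 6 · 13 = 78. Dividing by 28: 78 = 2·28 + 22. So (34 · 13) mod 28 = 22.

Final answer: 22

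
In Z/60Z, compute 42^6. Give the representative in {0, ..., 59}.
Use repeated squaring. Binary(6) = 110. Walk through the bits of the exponent 6 left-to-right: at each bit after the leading one, square the running value, then multiply by 42 if the bit is 1 (always reducing mod 60):
  bit 1 = 1 (leading): start with 42.
  bit 2 = 1: square 42^2 = 1764 ≡ 24; bit is 1, so multiply 24·42 = 1008 ≡ 48 (mod 60).
  bit 3 = 0: square 48^2 = 2304 ≡ 24 (mod 60).
Final value: 42^6 ≡ 24 (mod 60).

Final answer: 24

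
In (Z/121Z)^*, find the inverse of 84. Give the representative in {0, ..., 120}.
84^(−1) ≡ 85 (mod 121)

Apply the extended Euclidean algorithm to (121, 84), tracking rows (r, s, t) with s·121 + t·84 = r. Each division r_prev = q·r_cur + r_new produces the new row as (previous row) − q·(current row):
  row A: (121, 1, 0)   [1·121 + 0·84 = 121]
  row B: (84, 0, 1)   [0·121 + 1·84 = 84]
  121 = 1·84 + 37   → row C = row A − 1·row B = (37, 1, −1)   [check: 1·121 − 1·84 = 37]
  84 = 2·37 + 10   → row D = row B − 2·row C = (10, −2, 3)   [check: −2·121 + 3·84 = 10]
  37 = 3·10 + 7   → row E = row C − 3·row D = (7, 7, −10)   [check: 7·121 − 10·84 = 7]
  10 = 1·7 + 3   → row F = row D − 1·row E = (3, −9, 13)   [check: −9·121 + 13·84 = 3]
  7 = 2·3 + 1   → row G = row E − 2·row F = (1, 25, −36)   [check: 25·121 − 36·84 = 1]
  3 = 3·1 + 0   → remainder 0, stop. gcd = 1 (last nonzero row G).
The gcd is 1, so 84 is invertible mod 121. The last nonzero row gives 25·121 − 36·84 = 1, so t = −36. So 84^(−1) ≡ −36 ≡ 85 (mod 121). Verify: 84 · 85 = 7140 ≡ 1 (mod 121). ✓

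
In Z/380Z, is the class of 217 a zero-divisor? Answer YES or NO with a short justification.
gcd(217, 380) = 1, so 217 is a unit in Z/380Z (it has a multiplicative inverse). A unit cannot be a zero-divisor: if 217·b ≡ 0 then multiplying both sides by 217^(−1) gives b ≡ 0. So 217 is not a zero-divisor.

Final answer: NO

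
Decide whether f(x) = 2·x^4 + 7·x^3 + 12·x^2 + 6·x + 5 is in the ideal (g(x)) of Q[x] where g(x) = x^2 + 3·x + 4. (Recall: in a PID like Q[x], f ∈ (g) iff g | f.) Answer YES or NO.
NO

In Q[x] the ideal (g) consists of all multiples of g, so f ∈ (g) iff g | f, i.e. iff the remainder of f on division by g is 0. Divide f by g (g is monic, so eliminate the leading term of the running remainder at each step):
  leading term 2·x^4: subtract (2·x^2)·g(x) = 2·x^4 + 6·x^3 + 8·x^2, leaving x^3 + 4·x^2 + 6·x + 5
  leading term x^3: subtract (x)·g(x) = x^3 + 3·x^2 + 4·x, leaving x^2 + 2·x + 5
  leading term x^2: subtract (1)·g(x) = x^2 + 3·x + 4, leaving 1 - x
The remainder r(x) = 1 - x ≠ 0 (and deg r < deg g), so g ∤ f, i.e. f ∉ (g).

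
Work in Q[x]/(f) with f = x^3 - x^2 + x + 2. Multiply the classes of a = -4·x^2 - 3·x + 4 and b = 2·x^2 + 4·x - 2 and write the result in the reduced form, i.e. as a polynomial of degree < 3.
First multiply in Q[x] without reducing: a · b = -8·x^4 - 22·x^3 + 4·x^2 + 22·x - 8. Now divide by f(x) = x^3 - x^2 + x + 2, eliminating the leading term at each step:
  leading term -8·x^4: subtract (-8·x)·f(x) = -8·x^4 + 8·x^3 - 8·x^2 - 16·x, leaving -30·x^3 + 12·x^2 + 38·x - 8
  leading term -30·x^3: subtract (-30)·f(x) = -30·x^3 + 30·x^2 - 30·x - 60, leaving -18·x^2 + 68·x + 52
The degree is now < 3, so this is the remainder. Hence a · b ≡ -18·x^2 + 68·x + 52 in Q[x]/(f).

Final answer: a · b ≡ -18·x^2 + 68·x + 52 (mod f(x))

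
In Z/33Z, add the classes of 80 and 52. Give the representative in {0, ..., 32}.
0

Reduce the summands first: 80 ≡ 14, 52 ≡ 19 (mod 33), so 80 + 52 ≡ 14 + 19 (mod 33). 14 + 19 = 33; 33 = 1·33 + 0, so (80 + 52) mod 33 = 0.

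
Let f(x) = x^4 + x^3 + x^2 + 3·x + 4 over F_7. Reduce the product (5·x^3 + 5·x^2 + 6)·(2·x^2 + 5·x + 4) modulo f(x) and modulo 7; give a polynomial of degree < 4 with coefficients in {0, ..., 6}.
a · b ≡ 3·x^3 + 5·x^2 + 6·x + 1 (mod f(x))

Multiply as integer polynomials: a · b = 10·x^5 + 35·x^4 + 45·x^3 + 32·x^2 + 30·x + 24. Reducing coefficients mod 7: a · b ≡ 3·x^5 + 3·x^3 + 4·x^2 + 2·x + 3. Now divide by f(x) = x^4 + x^3 + x^2 + 3·x + 4 in F_7[x], eliminating the leading term at each step:
  leading term 3·x^5: subtract (3·x)·f(x) = 3·x^5 + 3·x^4 + 3·x^3 + 2·x^2 + 5·x, leaving 4·x^4 + 2·x^2 + 4·x + 3 (coefficients mod 7)
  leading term 4·x^4: subtract (4)·f(x) = 4·x^4 + 4·x^3 + 4·x^2 + 5·x + 2, leaving 3·x^3 + 5·x^2 + 6·x + 1 (coefficients mod 7)
The degree is now < 4, so this is the remainder. Hence a · b ≡ 3·x^3 + 5·x^2 + 6·x + 1 in F_7[x]/(f).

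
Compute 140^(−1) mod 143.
Apply the extended Euclidean algorithm to (143, 140), tracking rows (r, s, t) with s·143 + t·140 = r. Each division r_prev = q·r_cur + r_new produces the new row as (previous row) − q·(current row):
  row A: (143, 1, 0)   [1·143 + 0·140 = 143]
  row B: (140, 0, 1)   [0·143 + 1·140 = 140]
  143 = 1·140 + 3   → row C = row A − 1·row B = (3, 1, −1)   [check: 1·143 − 1·140 = 3]
  140 = 46·3 + 2   → row D = row B − 46·row C = (2, −46, 47)   [check: −46·143 + 47·140 = 2]
  3 = 1·2 + 1   → row E = row C − 1·row D = (1, 47, −48)   [check: 47·143 − 48·140 = 1]
  2 = 2·1 + 0   → remainder 0, stop. gcd = 1 (last nonzero row E).
The gcd is 1, so 140 is invertible mod 143. The last nonzero row gives 47·143 − 48·140 = 1, so t = −48. So 140^(−1) ≡ −48 ≡ 95 (mod 143). Verify: 140 · 95 = 13300 ≡ 1 (mod 143). ✓

Final answer: 140^(−1) ≡ 95 (mod 143)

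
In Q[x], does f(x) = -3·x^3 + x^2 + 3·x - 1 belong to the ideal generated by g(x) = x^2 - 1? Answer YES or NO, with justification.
In Q[x] the ideal (g) consists of all multiples of g, so f ∈ (g) iff g | f, i.e. iff the remainder of f on division by g is 0. Divide f by g (g is monic, so eliminate the leading term of the running remainder at each step):
  leading term -3·x^3: subtract (-3·x)·g(x) = -3·x^3 + 3·x, leaving x^2 - 1
  leading term x^2: subtract (1)·g(x) = x^2 - 1, leaving 0
The remainder is 0, so f(x) = g(x) · h(x) with h(x) = 1 - 3·x. Hence g | f, i.e. f ∈ (g).

Final answer: YES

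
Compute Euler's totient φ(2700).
φ(2700) = 720

φ is multiplicative, with φ(p^e) = p^e − p^(e−1). Factorise 2700 = 2^2 · 3^3 · 5^2. Then
  φ(2700) = (2^2 − 2^1) · (3^3 − 3^2) · (5^2 − 5^1) = 2 · 18 · 20 = 720.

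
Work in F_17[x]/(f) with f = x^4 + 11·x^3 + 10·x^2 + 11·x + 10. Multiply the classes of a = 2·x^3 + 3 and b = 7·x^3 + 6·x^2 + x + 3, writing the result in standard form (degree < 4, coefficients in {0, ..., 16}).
a · b ≡ 11·x^3 + x^2 + 5·x + 15 (mod f(x))

Multiply as integer polynomials: a · b = 14·x^6 + 12·x^5 + 2·x^4 + 27·x^3 + 18·x^2 + 3·x + 9. Reducing coefficients mod 17: a · b ≡ 14·x^6 + 12·x^5 + 2·x^4 + 10·x^3 + x^2 + 3·x + 9. Now divide by f(x) = x^4 + 11·x^3 + 10·x^2 + 11·x + 10 in F_17[x], eliminating the leading term at each step:
  leading term 14·x^6: subtract (14·x^2)·f(x) = 14·x^6 + x^5 + 4·x^4 + x^3 + 4·x^2, leaving 11·x^5 + 15·x^4 + 9·x^3 + 14·x^2 + 3·x + 9 (coefficients mod 17)
  leading term 11·x^5: subtract (11·x)·f(x) = 11·x^5 + 2·x^4 + 8·x^3 + 2·x^2 + 8·x, leaving 13·x^4 + x^3 + 12·x^2 + 12·x + 9 (coefficients mod 17)
  leading term 13·x^4: subtract (13)·f(x) = 13·x^4 + 7·x^3 + 11·x^2 + 7·x + 11, leaving 11·x^3 + x^2 + 5·x + 15 (coefficients mod 17)
The degree is now < 4, so this is the remainder. Hence a · b ≡ 11·x^3 + x^2 + 5·x + 15 in F_17[x]/(f).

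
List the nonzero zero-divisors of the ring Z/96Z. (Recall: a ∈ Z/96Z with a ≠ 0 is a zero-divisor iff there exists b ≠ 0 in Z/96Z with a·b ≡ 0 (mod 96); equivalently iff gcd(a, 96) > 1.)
nonzero zero-divisors of Z/96Z = {2, 3, 4, 6, 8, 9, 10, 12, 14, 15, 16, 18, 20, 21, 22, 24, 26, 27, 28, 30, 32, 33, 34, 36, 38, 39, 40, 42, 44, 45, 46, 48, 50, 51, 52, 54, 56, 57, 58, 60, 62, 63, 64, 66, 68, 69, 70, 72, 74, 75, 76, 78, 80, 81, 82, 84, 86, 87, 88, 90, 92, 93, 94}

An element a ∈ Z/96Z (with a ≠ 0) is a zero-divisor iff gcd(a, 96) > 1 (because a is a unit precisely when gcd(a, n) = 1, and in Z/nZ every nonzero, non-unit element is a zero-divisor). Scan a = 1, ..., 95 and keep those with gcd(a, 96) > 1:
  gcd(2, 96) = 2, gcd(3, 96) = 3, gcd(4, 96) = 4, gcd(6, 96) = 6, gcd(8, 96) = 8, gcd(9, 96) = 3, gcd(10, 96) = 2, gcd(12, 96) = 12, gcd(14, 96) = 2, gcd(15, 96) = 3, gcd(16, 96) = 16, gcd(18, 96) = 6, gcd(20, 96) = 4, gcd(21, 96) = 3, gcd(22, 96) = 2, gcd(24, 96) = 24, gcd(26, 96) = 2, gcd(27, 96) = 3, gcd(28, 96) = 4, gcd(30, 96) = 6, gcd(32, 96) = 32, gcd(33, 96) = 3, gcd(34, 96) = 2, gcd(36, 96) = 12, gcd(38, 96) = 2, gcd(39, 96) = 3, gcd(40, 96) = 8, gcd(42, 96) = 6, gcd(44, 96) = 4, gcd(45, 96) = 3, gcd(46, 96) = 2, gcd(48, 96) = 48, gcd(50, 96) = 2, gcd(51, 96) = 3, gcd(52, 96) = 4, gcd(54, 96) = 6, gcd(56, 96) = 8, gcd(57, 96) = 3, gcd(58, 96) = 2, gcd(60, 96) = 12, gcd(62, 96) = 2, gcd(63, 96) = 3, gcd(64, 96) = 32, gcd(66, 96) = 6, gcd(68, 96) = 4, gcd(69, 96) = 3, gcd(70, 96) = 2, gcd(72, 96) = 24, gcd(74, 96) = 2, gcd(75, 96) = 3, gcd(76, 96) = 4, gcd(78, 96) = 6, gcd(80, 96) = 16, gcd(81, 96) = 3, gcd(82, 96) = 2, gcd(84, 96) = 12, gcd(86, 96) = 2, gcd(87, 96) = 3, gcd(88, 96) = 8, gcd(90, 96) = 6, gcd(92, 96) = 4, gcd(93, 96) = 3, gcd(94, 96) = 2.
All other a ∈ {1, ..., 95} have gcd(a, 96) = 1 and are units. So the nonzero zero-divisors are exactly the 63 values of a appearing in this scan.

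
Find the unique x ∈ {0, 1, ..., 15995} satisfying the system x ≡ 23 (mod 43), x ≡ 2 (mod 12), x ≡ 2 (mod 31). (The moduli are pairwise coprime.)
x ≡ 12278 (mod 15996); the representative in [0, 15996) is 12278

The moduli 43, 12, 31 are pairwise coprime, so by the CRT there is a unique solution mod 43·12·31 = 15996.
Solve by successive substitution. Start with x ≡ 23 (mod 43).
  Combine with x ≡ 2 (mod 12): write x = 23 + 43·t and require 23 + 43·t ≡ 2 (mod 12), i.e. 43·t ≡ 2 − 23 ≡ 3 (mod 12). Since 43^(−1) ≡ 7 (mod 12) (43 ≡ 7 (mod 12)), t ≡ 7·3 ≡ 9 (mod 12). So x ≡ 23 + 43·9 = 410 (mod 516).
  Combine with x ≡ 2 (mod 31): write x = 410 + 516·t and require 410 + 516·t ≡ 2 (mod 31), i.e. 516·t ≡ 2 − 410 ≡ 26 (mod 31). Since 516^(−1) ≡ 14 (mod 31) (516 ≡ 20 (mod 31)), t ≡ 14·26 ≡ 23 (mod 31). So x ≡ 410 + 516·23 = 12278 (mod 15996).
Unique solution in [0, 15996): x = 12278.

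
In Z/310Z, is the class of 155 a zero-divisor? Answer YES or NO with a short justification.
YES

gcd(155, 310) = 155 > 1, so 155 is not a unit in Z/310Z. In Z/nZ every nonzero non-unit is a zero-divisor: explicitly, take b = 310/gcd = 2 ≠ 0 (mod 310); then 155·2 = 310 = 1·310, i.e. 155·2 ≡ 0 (mod 310). So 155 is a zero-divisor.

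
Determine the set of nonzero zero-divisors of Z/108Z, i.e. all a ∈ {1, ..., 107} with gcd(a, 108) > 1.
An element a ∈ Z/108Z (with a ≠ 0) is a zero-divisor iff gcd(a, 108) > 1 (because a is a unit precisely when gcd(a, n) = 1, and in Z/nZ every nonzero, non-unit element is a zero-divisor). Scan a = 1, ..., 107 and keep those with gcd(a, 108) > 1:
  gcd(2, 108) = 2, gcd(3, 108) = 3, gcd(4, 108) = 4, gcd(6, 108) = 6, gcd(8, 108) = 4, gcd(9, 108) = 9, gcd(10, 108) = 2, gcd(12, 108) = 12, gcd(14, 108) = 2, gcd(15, 108) = 3, gcd(16, 108) = 4, gcd(18, 108) = 18, gcd(20, 108) = 4, gcd(21, 108) = 3, gcd(22, 108) = 2, gcd(24, 108) = 12, gcd(26, 108) = 2, gcd(27, 108) = 27, gcd(28, 108) = 4, gcd(30, 108) = 6, gcd(32, 108) = 4, gcd(33, 108) = 3, gcd(34, 108) = 2, gcd(36, 108) = 36, gcd(38, 108) = 2, gcd(39, 108) = 3, gcd(40, 108) = 4, gcd(42, 108) = 6, gcd(44, 108) = 4, gcd(45, 108) = 9, gcd(46, 108) = 2, gcd(48, 108) = 12, gcd(50, 108) = 2, gcd(51, 108) = 3, gcd(52, 108) = 4, gcd(54, 108) = 54, gcd(56, 108) = 4, gcd(57, 108) = 3, gcd(58, 108) = 2, gcd(60, 108) = 12, gcd(62, 108) = 2, gcd(63, 108) = 9, gcd(64, 108) = 4, gcd(66, 108) = 6, gcd(68, 108) = 4, gcd(69, 108) = 3, gcd(70, 108) = 2, gcd(72, 108) = 36, gcd(74, 108) = 2, gcd(75, 108) = 3, gcd(76, 108) = 4, gcd(78, 108) = 6, gcd(80, 108) = 4, gcd(81, 108) = 27, gcd(82, 108) = 2, gcd(84, 108) = 12, gcd(86, 108) = 2, gcd(87, 108) = 3, gcd(88, 108) = 4, gcd(90, 108) = 18, gcd(92, 108) = 4, gcd(93, 108) = 3, gcd(94, 108) = 2, gcd(96, 108) = 12, gcd(98, 108) = 2, gcd(99, 108) = 9, gcd(100, 108) = 4, gcd(102, 108) = 6, gcd(104, 108) = 4, gcd(105, 108) = 3, gcd(106, 108) = 2.
All other a ∈ {1, ..., 107} have gcd(a, 108) = 1 and are units. So the nonzero zero-divisors are exactly the 71 values of a appearing in this scan.

Final answer: nonzero zero-divisors of Z/108Z = {2, 3, 4, 6, 8, 9, 10, 12, 14, 15, 16, 18, 20, 21, 22, 24, 26, 27, 28, 30, 32, 33, 34, 36, 38, 39, 40, 42, 44, 45, 46, 48, 50, 51, 52, 54, 56, 57, 58, 60, 62, 63, 64, 66, 68, 69, 70, 72, 74, 75, 76, 78, 80, 81, 82, 84, 86, 87, 88, 90, 92, 93, 94, 96, 98, 99, 100, 102, 104, 105, 106}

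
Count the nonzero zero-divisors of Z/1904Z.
In Z/1904Z each nonzero element is either a unit (gcd with 1904 is 1) or a zero-divisor (gcd > 1). The number of units is φ(1904): factorise 1904 = 2^4 · 7 · 17, so φ(1904) = (2^4 − 2^3) · (7 − 1) · (17 − 1) = 8 · 6 · 16 = 768. The nonzero elements number 1904 − 1 = 1903. Hence the nonzero zero-divisors number 1903 − 768 = 1135.

Final answer: Z/1904Z has 1135 nonzero zero-divisors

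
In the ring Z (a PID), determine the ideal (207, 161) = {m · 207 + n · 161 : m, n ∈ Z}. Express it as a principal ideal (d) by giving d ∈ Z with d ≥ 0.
In the PID Z, (a, b) is generated by gcd(a, b). Compute gcd(207, 161) with the extended Euclidean algorithm, tracking rows (r, s, t) with s·207 + t·161 = r:
  row A: (207, 1, 0)   [1·207 + 0·161 = 207]
  row B: (161, 0, 1)   [0·207 + 1·161 = 161]
  207 = 1·161 + 46   → row C = row A − 1·row B = (46, 1, −1)   [check: 1·207 − 1·161 = 46]
  161 = 3·46 + 23   → row D = row B − 3·row C = (23, −3, 4)   [check: −3·207 + 4·161 = 23]
  46 = 2·23 + 0   → remainder 0, stop. gcd = 23 (last nonzero row D).
So gcd(207, 161) = 23, with Bézout identity −3·207 + 4·161 = 23. Containment (⊇): the Bézout identity exhibits 23 as an element of (207, 161), giving (23) ⊆ (207, 161). Containment (⊆): since 23 | 207 and 23 | 161 (207 = 23·9, 161 = 23·7), every Z-linear combination of 207 and 161 is divisible by 23, so (207, 161) ⊆ (23). Therefore (207, 161) = (23), d = 23.

Final answer: (207, 161) = (23); d = 23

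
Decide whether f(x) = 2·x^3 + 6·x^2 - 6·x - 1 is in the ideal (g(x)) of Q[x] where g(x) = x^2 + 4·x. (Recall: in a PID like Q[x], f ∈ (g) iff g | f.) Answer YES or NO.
NO

In Q[x] the ideal (g) consists of all multiples of g, so f ∈ (g) iff g | f, i.e. iff the remainder of f on division by g is 0. Divide f by g (g is monic, so eliminate the leading term of the running remainder at each step):
  leading term 2·x^3: subtract (2·x)·g(x) = 2·x^3 + 8·x^2, leaving -2·x^2 - 6·x - 1
  leading term -2·x^2: subtract (-2)·g(x) = -2·x^2 - 8·x, leaving 2·x - 1
The remainder r(x) = 2·x - 1 ≠ 0 (and deg r < deg g), so g ∤ f, i.e. f ∉ (g).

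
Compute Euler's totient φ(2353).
φ(2353) = 2160

φ is multiplicative, with φ(p^e) = p^e − p^(e−1). Factorise 2353 = 13 · 181. Then
  φ(2353) = (13 − 1) · (181 − 1) = 12 · 180 = 2160.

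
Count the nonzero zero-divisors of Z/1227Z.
In Z/1227Z each nonzero element is either a unit (gcd with 1227 is 1) or a zero-divisor (gcd > 1). The number of units is φ(1227): factorise 1227 = 3 · 409, so φ(1227) = (3 − 1) · (409 − 1) = 2 · 408 = 816. The nonzero elements number 1227 − 1 = 1226. Hence the nonzero zero-divisors number 1226 − 816 = 410.

Final answer: Z/1227Z has 410 nonzero zero-divisors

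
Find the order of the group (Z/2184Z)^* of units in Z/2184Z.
(Z/2184Z)^* consists of the classes a with gcd(a, 2184) = 1, so its order is φ(2184). φ is multiplicative, with φ(p^e) = p^e − p^(e−1). Factorise 2184 = 2^3 · 3 · 7 · 13. Then
  φ(2184) = (2^3 − 2^2) · (3 − 1) · (7 − 1) · (13 − 1) = 4 · 2 · 6 · 12 = 576.
Thus |(Z/2184Z)^*| = 576.

Final answer: |(Z/2184Z)^*| = 576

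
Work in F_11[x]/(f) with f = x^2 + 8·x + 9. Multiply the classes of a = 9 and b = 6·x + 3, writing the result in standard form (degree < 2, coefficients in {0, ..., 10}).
a · b ≡ 10·x + 5 (mod f(x))

Multiply as integer polynomials: a · b = 54·x + 27. Reducing coefficients mod 11: a · b ≡ 10·x + 5. This already has degree < 2, so no reduction by f is needed. Hence a · b ≡ 10·x + 5 in F_11[x]/(f).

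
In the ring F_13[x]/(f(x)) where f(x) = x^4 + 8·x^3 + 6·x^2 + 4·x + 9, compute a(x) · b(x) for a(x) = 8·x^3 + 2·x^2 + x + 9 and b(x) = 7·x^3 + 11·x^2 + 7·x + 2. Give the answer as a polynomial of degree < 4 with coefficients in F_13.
a · b ≡ 7·x^3 + 6·x^2 + x + 11 (mod f(x))

Multiply as integer polynomials: a · b = 56·x^6 + 102·x^5 + 85·x^4 + 104·x^3 + 110·x^2 + 65·x + 18. Reducing coefficients mod 13: a · b ≡ 4·x^6 + 11·x^5 + 7·x^4 + 6·x^2 + 5. Now divide by f(x) = x^4 + 8·x^3 + 6·x^2 + 4·x + 9 in F_13[x], eliminating the leading term at each step:
  leading term 4·x^6: subtract (4·x^2)·f(x) = 4·x^6 + 6·x^5 + 11·x^4 + 3·x^3 + 10·x^2, leaving 5·x^5 + 9·x^4 + 10·x^3 + 9·x^2 + 5 (coefficients mod 13)
  leading term 5·x^5: subtract (5·x)·f(x) = 5·x^5 + x^4 + 4·x^3 + 7·x^2 + 6·x, leaving 8·x^4 + 6·x^3 + 2·x^2 + 7·x + 5 (coefficients mod 13)
  leading term 8·x^4: subtract (8)·f(x) = 8·x^4 + 12·x^3 + 9·x^2 + 6·x + 7, leaving 7·x^3 + 6·x^2 + x + 11 (coefficients mod 13)
The degree is now < 4, so this is the remainder. Hence a · b ≡ 7·x^3 + 6·x^2 + x + 11 in F_13[x]/(f).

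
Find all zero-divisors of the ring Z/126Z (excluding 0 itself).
An element a ∈ Z/126Z (with a ≠ 0) is a zero-divisor iff gcd(a, 126) > 1 (because a is a unit precisely when gcd(a, n) = 1, and in Z/nZ every nonzero, non-unit element is a zero-divisor). Scan a = 1, ..., 125 and keep those with gcd(a, 126) > 1:
  gcd(2, 126) = 2, gcd(3, 126) = 3, gcd(4, 126) = 2, gcd(6, 126) = 6, gcd(7, 126) = 7, gcd(8, 126) = 2, gcd(9, 126) = 9, gcd(10, 126) = 2, gcd(12, 126) = 6, gcd(14, 126) = 14, gcd(15, 126) = 3, gcd(16, 126) = 2, gcd(18, 126) = 18, gcd(20, 126) = 2, gcd(21, 126) = 21, gcd(22, 126) = 2, gcd(24, 126) = 6, gcd(26, 126) = 2, gcd(27, 126) = 9, gcd(28, 126) = 14, gcd(30, 126) = 6, gcd(32, 126) = 2, gcd(33, 126) = 3, gcd(34, 126) = 2, gcd(35, 126) = 7, gcd(36, 126) = 18, gcd(38, 126) = 2, gcd(39, 126) = 3, gcd(40, 126) = 2, gcd(42, 126) = 42, gcd(44, 126) = 2, gcd(45, 126) = 9, gcd(46, 126) = 2, gcd(48, 126) = 6, gcd(49, 126) = 7, gcd(50, 126) = 2, gcd(51, 126) = 3, gcd(52, 126) = 2, gcd(54, 126) = 18, gcd(56, 126) = 14, gcd(57, 126) = 3, gcd(58, 126) = 2, gcd(60, 126) = 6, gcd(62, 126) = 2, gcd(63, 126) = 63, gcd(64, 126) = 2, gcd(66, 126) = 6, gcd(68, 126) = 2, gcd(69, 126) = 3, gcd(70, 126) = 14, gcd(72, 126) = 18, gcd(74, 126) = 2, gcd(75, 126) = 3, gcd(76, 126) = 2, gcd(77, 126) = 7, gcd(78, 126) = 6, gcd(80, 126) = 2, gcd(81, 126) = 9, gcd(82, 126) = 2, gcd(84, 126) = 42, gcd(86, 126) = 2, gcd(87, 126) = 3, gcd(88, 126) = 2, gcd(90, 126) = 18, gcd(91, 126) = 7, gcd(92, 126) = 2, gcd(93, 126) = 3, gcd(94, 126) = 2, gcd(96, 126) = 6, gcd(98, 126) = 14, gcd(99, 126) = 9, gcd(100, 126) = 2, gcd(102, 126) = 6, gcd(104, 126) = 2, gcd(105, 126) = 21, gcd(106, 126) = 2, gcd(108, 126) = 18, gcd(110, 126) = 2, gcd(111, 126) = 3, gcd(112, 126) = 14, gcd(114, 126) = 6, gcd(116, 126) = 2, gcd(117, 126) = 9, gcd(118, 126) = 2, gcd(119, 126) = 7, gcd(120, 126) = 6, gcd(122, 126) = 2, gcd(123, 126) = 3, gcd(124, 126) = 2.
All other a ∈ {1, ..., 125} have gcd(a, 126) = 1 and are units. So the nonzero zero-divisors are exactly the 89 values of a appearing in this scan.

Final answer: nonzero zero-divisors of Z/126Z = {2, 3, 4, 6, 7, 8, 9, 10, 12, 14, 15, 16, 18, 20, 21, 22, 24, 26, 27, 28, 30, 32, 33, 34, 35, 36, 38, 39, 40, 42, 44, 45, 46, 48, 49, 50, 51, 52, 54, 56, 57, 58, 60, 62, 63, 64, 66, 68, 69, 70, 72, 74, 75, 76, 77, 78, 80, 81, 82, 84, 86, 87, 88, 90, 91, 92, 93, 94, 96, 98, 99, 100, 102, 104, 105, 106, 108, 110, 111, 112, 114, 116, 117, 118, 119, 120, 122, 123, 124}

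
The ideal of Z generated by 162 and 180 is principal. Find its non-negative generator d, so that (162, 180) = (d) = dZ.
In the PID Z, (a, b) is generated by gcd(a, b). Compute gcd(180, 162) with the extended Euclidean algorithm, tracking rows (r, s, t) with s·180 + t·162 = r:
  row A: (180, 1, 0)   [1·180 + 0·162 = 180]
  row B: (162, 0, 1)   [0·180 + 1·162 = 162]
  180 = 1·162 + 18   → row C = row A − 1·row B = (18, 1, −1)   [check: 1·180 − 1·162 = 18]
  162 = 9·18 + 0   → remainder 0, stop. gcd = 18 (last nonzero row C).
So gcd(162, 180) = 18, with Bézout identity 1·180 − 1·162 = 18. Containment (⊇): the Bézout identity exhibits 18 as an element of (162, 180), giving (18) ⊆ (162, 180). Containment (⊆): since 18 | 162 and 18 | 180 (162 = 18·9, 180 = 18·10), every Z-linear combination of 162 and 180 is divisible by 18, so (162, 180) ⊆ (18). Therefore (162, 180) = (18), d = 18.

Final answer: (162, 180) = (18); d = 18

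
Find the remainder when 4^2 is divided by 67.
16

Use repeated squaring. Binary(2) = 10. Walk through the bits of the exponent 2 left-to-right: at each bit after the leading one, square the running value, then multiply by 4 if the bit is 1 (always reducing mod 67):
  bit 1 = 1 (leading): start with 4.
  bit 2 = 0: square 4^2 = 16 (mod 67).
Final value: 4^2 ≡ 16 (mod 67).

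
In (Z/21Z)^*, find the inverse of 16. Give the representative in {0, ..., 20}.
Apply the extended Euclidean algorithm to (21, 16), tracking rows (r, s, t) with s·21 + t·16 = r. Each division r_prev = q·r_cur + r_new produces the new row as (previous row) − q·(current row):
  row A: (21, 1, 0)   [1·21 + 0·16 = 21]
  row B: (16, 0, 1)   [0·21 + 1·16 = 16]
  21 = 1·16 + 5   → row C = row A − 1·row B = (5, 1, −1)   [check: 1·21 − 1·16 = 5]
  16 = 3·5 + 1   → row D = row B − 3·row C = (1, −3, 4)   [check: −3·21 + 4·16 = 1]
  5 = 5·1 + 0   → remainder 0, stop. gcd = 1 (last nonzero row D).
The gcd is 1, so 16 is invertible mod 21. The last nonzero row gives −3·21 + 4·16 = 1, so t = 4. So 16^(−1) ≡ 4 (mod 21). Verify: 16 · 4 = 64 ≡ 1 (mod 21). ✓

Final answer: 16^(−1) ≡ 4 (mod 21)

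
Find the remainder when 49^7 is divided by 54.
Use repeated squaring. Binary(7) = 111. Walk through the bits of the exponent 7 left-to-right: at each bit after the leading one, square the running value, then multiply by 49 if the bit is 1 (always reducing mod 54):
  bit 1 = 1 (leading): start with 49.
  bit 2 = 1: square 49^2 = 2401 ≡ 25; bit is 1, so multiply 25·49 = 1225 ≡ 37 (mod 54).
  bit 3 = 1: square 37^2 = 1369 ≡ 19; bit is 1, so multiply 19·49 = 931 ≡ 13 (mod 54).
Final value: 49^7 ≡ 13 (mod 54).

Final answer: 13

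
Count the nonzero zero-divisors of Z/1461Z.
In Z/1461Z each nonzero element is either a unit (gcd with 1461 is 1) or a zero-divisor (gcd > 1). The number of units is φ(1461): factorise 1461 = 3 · 487, so φ(1461) = (3 − 1) · (487 − 1) = 2 · 486 = 972. The nonzero elements number 1461 − 1 = 1460. Hence the nonzero zero-divisors number 1460 − 972 = 488.

Final answer: Z/1461Z has 488 nonzero zero-divisors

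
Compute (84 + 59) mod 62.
19

Reduce the summands first: 84 ≡ 22 (mod 62), so 84 + 59 ≡ 22 + 59 (mod 62). 22 + 59 = 81; 81 = 1·62 + 19, so (84 + 59) mod 62 = 19.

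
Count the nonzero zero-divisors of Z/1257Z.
In Z/1257Z each nonzero element is either a unit (gcd with 1257 is 1) or a zero-divisor (gcd > 1). The number of units is φ(1257): factorise 1257 = 3 · 419, so φ(1257) = (3 − 1) · (419 − 1) = 2 · 418 = 836. The nonzero elements number 1257 − 1 = 1256. Hence the nonzero zero-divisors number 1256 − 836 = 420.

Final answer: Z/1257Z has 420 nonzero zero-divisors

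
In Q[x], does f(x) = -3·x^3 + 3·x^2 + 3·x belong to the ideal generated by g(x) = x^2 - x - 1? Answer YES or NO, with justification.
YES

In Q[x] the ideal (g) consists of all multiples of g, so f ∈ (g) iff g | f, i.e. iff the remainder of f on division by g is 0. Divide f by g (g is monic, so eliminate the leading term of the running remainder at each step):
  leading term -3·x^3: subtract (-3·x)·g(x) = -3·x^3 + 3·x^2 + 3·x, leaving 0
The remainder is 0, so f(x) = g(x) · h(x) with h(x) = -3·x. Hence g | f, i.e. f ∈ (g).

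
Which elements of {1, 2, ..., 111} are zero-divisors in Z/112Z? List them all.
nonzero zero-divisors of Z/112Z = {2, 4, 6, 7, 8, 10, 12, 14, 16, 18, 20, 21, 22, 24, 26, 28, 30, 32, 34, 35, 36, 38, 40, 42, 44, 46, 48, 49, 50, 52, 54, 56, 58, 60, 62, 63, 64, 66, 68, 70, 72, 74, 76, 77, 78, 80, 82, 84, 86, 88, 90, 91, 92, 94, 96, 98, 100, 102, 104, 105, 106, 108, 110}

An element a ∈ Z/112Z (with a ≠ 0) is a zero-divisor iff gcd(a, 112) > 1 (because a is a unit precisely when gcd(a, n) = 1, and in Z/nZ every nonzero, non-unit element is a zero-divisor). Scan a = 1, ..., 111 and keep those with gcd(a, 112) > 1:
  gcd(2, 112) = 2, gcd(4, 112) = 4, gcd(6, 112) = 2, gcd(7, 112) = 7, gcd(8, 112) = 8, gcd(10, 112) = 2, gcd(12, 112) = 4, gcd(14, 112) = 14, gcd(16, 112) = 16, gcd(18, 112) = 2, gcd(20, 112) = 4, gcd(21, 112) = 7, gcd(22, 112) = 2, gcd(24, 112) = 8, gcd(26, 112) = 2, gcd(28, 112) = 28, gcd(30, 112) = 2, gcd(32, 112) = 16, gcd(34, 112) = 2, gcd(35, 112) = 7, gcd(36, 112) = 4, gcd(38, 112) = 2, gcd(40, 112) = 8, gcd(42, 112) = 14, gcd(44, 112) = 4, gcd(46, 112) = 2, gcd(48, 112) = 16, gcd(49, 112) = 7, gcd(50, 112) = 2, gcd(52, 112) = 4, gcd(54, 112) = 2, gcd(56, 112) = 56, gcd(58, 112) = 2, gcd(60, 112) = 4, gcd(62, 112) = 2, gcd(63, 112) = 7, gcd(64, 112) = 16, gcd(66, 112) = 2, gcd(68, 112) = 4, gcd(70, 112) = 14, gcd(72, 112) = 8, gcd(74, 112) = 2, gcd(76, 112) = 4, gcd(77, 112) = 7, gcd(78, 112) = 2, gcd(80, 112) = 16, gcd(82, 112) = 2, gcd(84, 112) = 28, gcd(86, 112) = 2, gcd(88, 112) = 8, gcd(90, 112) = 2, gcd(91, 112) = 7, gcd(92, 112) = 4, gcd(94, 112) = 2, gcd(96, 112) = 16, gcd(98, 112) = 14, gcd(100, 112) = 4, gcd(102, 112) = 2, gcd(104, 112) = 8, gcd(105, 112) = 7, gcd(106, 112) = 2, gcd(108, 112) = 4, gcd(110, 112) = 2.
All other a ∈ {1, ..., 111} have gcd(a, 112) = 1 and are units. So the nonzero zero-divisors are exactly the 63 values of a appearing in this scan.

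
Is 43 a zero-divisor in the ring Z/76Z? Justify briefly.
NO

gcd(43, 76) = 1, so 43 is a unit in Z/76Z (it has a multiplicative inverse). A unit cannot be a zero-divisor: if 43·b ≡ 0 then multiplying both sides by 43^(−1) gives b ≡ 0. So 43 is not a zero-divisor.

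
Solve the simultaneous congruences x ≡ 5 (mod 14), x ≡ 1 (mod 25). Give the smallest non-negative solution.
x ≡ 201 (mod 350); the representative in [0, 350) is 201

The moduli 14, 25 are pairwise coprime, so by the CRT there is a unique solution mod 14·25 = 350.
Solve by successive substitution. Start with x ≡ 5 (mod 14).
  Combine with x ≡ 1 (mod 25): write x = 5 + 14·t and require 5 + 14·t ≡ 1 (mod 25), i.e. 14·t ≡ 1 − 5 ≡ 21 (mod 25). Since 14^(−1) ≡ 9 (mod 25), t ≡ 9·21 ≡ 14 (mod 25). So x ≡ 5 + 14·14 = 201 (mod 350).
Unique solution in [0, 350): x = 201.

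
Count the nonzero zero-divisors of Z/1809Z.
In Z/1809Z each nonzero element is either a unit (gcd with 1809 is 1) or a zero-divisor (gcd > 1). The number of units is φ(1809): factorise 1809 = 3^3 · 67, so φ(1809) = (3^3 − 3^2) · (67 − 1) = 18 · 66 = 1188. The nonzero elements number 1809 − 1 = 1808. Hence the nonzero zero-divisors number 1808 − 1188 = 620.

Final answer: Z/1809Z has 620 nonzero zero-divisors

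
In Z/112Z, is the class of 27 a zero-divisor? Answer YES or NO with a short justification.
gcd(27, 112) = 1, so 27 is a unit in Z/112Z (it has a multiplicative inverse). A unit cannot be a zero-divisor: if 27·b ≡ 0 then multiplying both sides by 27^(−1) gives b ≡ 0. So 27 is not a zero-divisor.

Final answer: NO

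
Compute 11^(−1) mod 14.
11^(−1) ≡ 9 (mod 14)

Apply the extended Euclidean algorithm to (14, 11), tracking rows (r, s, t) with s·14 + t·11 = r. Each division r_prev = q·r_cur + r_new produces the new row as (previous row) − q·(current row):
  row A: (14, 1, 0)   [1·14 + 0·11 = 14]
  row B: (11, 0, 1)   [0·14 + 1·11 = 11]
  14 = 1·11 + 3   → row C = row A − 1·row B = (3, 1, −1)   [check: 1·14 − 1·11 = 3]
  11 = 3·3 + 2   → row D = row B − 3·row C = (2, −3, 4)   [check: −3·14 + 4·11 = 2]
  3 = 1·2 + 1   → row E = row C − 1·row D = (1, 4, −5)   [check: 4·14 − 5·11 = 1]
  2 = 2·1 + 0   → remainder 0, stop. gcd = 1 (last nonzero row E).
The gcd is 1, so 11 is invertible mod 14. The last nonzero row gives 4·14 − 5·11 = 1, so t = −5. So 11^(−1) ≡ −5 ≡ 9 (mod 14). Verify: 11 · 9 = 99 ≡ 1 (mod 14). ✓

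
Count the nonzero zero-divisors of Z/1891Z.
Z/1891Z has 90 nonzero zero-divisors

In Z/1891Z each nonzero element is either a unit (gcd with 1891 is 1) or a zero-divisor (gcd > 1). The number of units is φ(1891): factorise 1891 = 31 · 61, so φ(1891) = (31 − 1) · (61 − 1) = 30 · 60 = 1800. The nonzero elements number 1891 − 1 = 1890. Hence the nonzero zero-divisors number 1890 − 1800 = 90.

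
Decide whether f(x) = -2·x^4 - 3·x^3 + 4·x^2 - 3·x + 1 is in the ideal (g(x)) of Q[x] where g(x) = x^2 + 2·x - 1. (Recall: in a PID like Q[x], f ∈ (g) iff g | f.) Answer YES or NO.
In Q[x] the ideal (g) consists of all multiples of g, so f ∈ (g) iff g | f, i.e. iff the remainder of f on division by g is 0. Divide f by g (g is monic, so eliminate the leading term of the running remainder at each step):
  leading term -2·x^4: subtract (-2·x^2)·g(x) = -2·x^4 - 4·x^3 + 2·x^2, leaving x^3 + 2·x^2 - 3·x + 1
  leading term x^3: subtract (x)·g(x) = x^3 + 2·x^2 - x, leaving 1 - 2·x
The remainder r(x) = 1 - 2·x ≠ 0 (and deg r < deg g), so g ∤ f, i.e. f ∉ (g).

Final answer: NO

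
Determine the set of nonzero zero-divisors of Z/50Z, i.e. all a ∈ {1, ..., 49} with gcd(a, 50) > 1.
nonzero zero-divisors of Z/50Z = {2, 4, 5, 6, 8, 10, 12, 14, 15, 16, 18, 20, 22, 24, 25, 26, 28, 30, 32, 34, 35, 36, 38, 40, 42, 44, 45, 46, 48}

An element a ∈ Z/50Z (with a ≠ 0) is a zero-divisor iff gcd(a, 50) > 1 (because a is a unit precisely when gcd(a, n) = 1, and in Z/nZ every nonzero, non-unit element is a zero-divisor). Scan a = 1, ..., 49 and keep those with gcd(a, 50) > 1:
  gcd(2, 50) = 2, gcd(4, 50) = 2, gcd(5, 50) = 5, gcd(6, 50) = 2, gcd(8, 50) = 2, gcd(10, 50) = 10, gcd(12, 50) = 2, gcd(14, 50) = 2, gcd(15, 50) = 5, gcd(16, 50) = 2, gcd(18, 50) = 2, gcd(20, 50) = 10, gcd(22, 50) = 2, gcd(24, 50) = 2, gcd(25, 50) = 25, gcd(26, 50) = 2, gcd(28, 50) = 2, gcd(30, 50) = 10, gcd(32, 50) = 2, gcd(34, 50) = 2, gcd(35, 50) = 5, gcd(36, 50) = 2, gcd(38, 50) = 2, gcd(40, 50) = 10, gcd(42, 50) = 2, gcd(44, 50) = 2, gcd(45, 50) = 5, gcd(46, 50) = 2, gcd(48, 50) = 2.
All other a ∈ {1, ..., 49} have gcd(a, 50) = 1 and are units. So the nonzero zero-divisors are exactly the 29 values of a appearing in this scan.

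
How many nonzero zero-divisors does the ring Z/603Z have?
In Z/603Z each nonzero element is either a unit (gcd with 603 is 1) or a zero-divisor (gcd > 1). The number of units is φ(603): factorise 603 = 3^2 · 67, so φ(603) = (3^2 − 3^1) · (67 − 1) = 6 · 66 = 396. The nonzero elements number 603 − 1 = 602. Hence the nonzero zero-divisors number 602 − 396 = 206.

Final answer: Z/603Z has 206 nonzero zero-divisors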